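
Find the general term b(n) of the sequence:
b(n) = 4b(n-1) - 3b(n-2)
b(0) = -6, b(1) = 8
Characteristic equation: x² - 4x + 3 = 0, which factors as (x - (3))(x - (1)) = 0.
Roots r₁ = 3, r₂ = 1 (distinct).
General solution: b(n) = A·(3)^n + B·(1)^n.
From b(0) = -6: A + B = -6.
From b(1) = 8: 3A + B = 8.
Solving: A = 7, B = -13.
So b(n) = 7 \cdot 3^{n} - 13.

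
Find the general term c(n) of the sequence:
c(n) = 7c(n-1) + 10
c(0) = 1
First-order linear non-homogeneous.
Homogeneous solution: c_h(n) = A·(7)^n.
Try constant particular solution c_p = K: K = 7K + 10 ⇒ K = - \frac{5}{3}.
General: c(n) = A·(7)^n - \frac{5}{3}.
Apply c(0) = 1: A - \frac{5}{3} = 1 ⇒ A = \frac{8}{3}.
So c(n) = \frac{8 \cdot 7^{n}}{3} - \frac{5}{3}.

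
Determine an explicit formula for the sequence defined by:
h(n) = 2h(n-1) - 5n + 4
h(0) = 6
First-order linear with linear forcing.
Homogeneous solution: h_h(n) = A·(2)^n.
Try particular h_p(n) = pn + q. Substituting:
  pn + q = 2(p(n-1) + q) - 5n + 4.
Matching the n-coefficient: p = 2p - 5 ⇒ p = 5.
Matching constants: q = -2p + 2q + 4 ⇒ q = 6.
General: h(n) = A·(2)^n + 5 n + 6.
Apply h(0) = 6: A + 6 = 6 ⇒ A = 0.
So h(n) = 5 n + 6.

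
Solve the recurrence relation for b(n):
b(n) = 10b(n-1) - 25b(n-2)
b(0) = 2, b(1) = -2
Characteristic equation: x² - 10x + 25 = 0, which is (x - (5))².
Repeated root r = 5.
General solution: b(n) = (A + Bn)·(5)^n.
From b(0) = 2: A = 2.
From b(1) = -2: (A + B)·(5) = -2 ⇒ B = - \frac{12}{5}.
So b(n) = \left(2 - \frac{12 n}{5}\right) \cdot (5)^n.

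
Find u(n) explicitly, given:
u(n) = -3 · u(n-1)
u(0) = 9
Pure geometric recurrence with ratio -3.
By induction u(n) = u(0) · (-3)^n = 9 \left(-3\right)^{n}.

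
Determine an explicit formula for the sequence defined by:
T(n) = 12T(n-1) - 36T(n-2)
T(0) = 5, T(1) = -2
Characteristic equation: x² - 12x + 36 = 0, which is (x - (6))².
Repeated root r = 6.
General solution: T(n) = (A + Bn)·(6)^n.
From T(0) = 5: A = 5.
From T(1) = -2: (A + B)·(6) = -2 ⇒ B = - \frac{16}{3}.
So T(n) = \left(5 - \frac{16 n}{3}\right) \cdot (6)^n.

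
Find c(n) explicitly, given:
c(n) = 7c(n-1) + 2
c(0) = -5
First-order linear non-homogeneous.
Homogeneous solution: c_h(n) = A·(7)^n.
Try constant particular solution c_p = K: K = 7K + 2 ⇒ K = - \frac{1}{3}.
General: c(n) = A·(7)^n - \frac{1}{3}.
Apply c(0) = -5: A - \frac{1}{3} = -5 ⇒ A = - \frac{14}{3}.
So c(n) = - \frac{14 \cdot 7^{n}}{3} - \frac{1}{3}.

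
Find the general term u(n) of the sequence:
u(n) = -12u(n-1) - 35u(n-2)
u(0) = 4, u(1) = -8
Characteristic equation: x² + 12x + 35 = 0, which factors as (x - (-7))(x - (-5)) = 0.
Roots r₁ = -7, r₂ = -5 (distinct).
General solution: u(n) = A·(-7)^n + B·(-5)^n.
From u(0) = 4: A + B = 4.
From u(1) = -8: -7A - 5B = -8.
Solving: A = -6, B = 10.
So u(n) = 10 \left(-5\right)^{n} - 6 \left(-7\right)^{n}.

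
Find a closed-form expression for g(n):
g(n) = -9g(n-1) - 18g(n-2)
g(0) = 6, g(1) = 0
Characteristic equation: x² + 9x + 18 = 0, which factors as (x - (-3))(x - (-6)) = 0.
Roots r₁ = -3, r₂ = -6 (distinct).
General solution: g(n) = A·(-3)^n + B·(-6)^n.
From g(0) = 6: A + B = 6.
From g(1) = 0: -3A - 6B = 0.
Solving: A = 12, B = -6.
So g(n) = 12 \left(-3\right)^{n} - 6 \left(-6\right)^{n}.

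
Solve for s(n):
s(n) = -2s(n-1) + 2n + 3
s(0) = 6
First-order linear with linear forcing.
Homogeneous solution: s_h(n) = A·(-2)^n.
Try particular s_p(n) = pn + q. Substituting:
  pn + q = -2(p(n-1) + q) + 2n + 3.
Matching the n-coefficient: p = -2p + 2 ⇒ p = \frac{2}{3}.
Matching constants: q = 2p - 2q + 3 ⇒ q = \frac{13}{9}.
General: s(n) = A·(-2)^n + \frac{2 n}{3} + \frac{13}{9}.
Apply s(0) = 6: A + \frac{13}{9} = 6 ⇒ A = \frac{41}{9}.
So s(n) = \frac{41 \left(-2\right)^{n}}{9} + \frac{2 n}{3} + \frac{13}{9}.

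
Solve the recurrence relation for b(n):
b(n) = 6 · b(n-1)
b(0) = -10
Pure geometric recurrence with ratio 6.
By induction b(n) = b(0) · (6)^n = - 10 \cdot 6^{n}.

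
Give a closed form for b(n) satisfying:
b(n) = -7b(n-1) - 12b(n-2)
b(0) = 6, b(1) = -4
Characteristic equation: x² + 7x + 12 = 0, which factors as (x - (-4))(x - (-3)) = 0.
Roots r₁ = -4, r₂ = -3 (distinct).
General solution: b(n) = A·(-4)^n + B·(-3)^n.
From b(0) = 6: A + B = 6.
From b(1) = -4: -4A - 3B = -4.
Solving: A = -14, B = 20.
So b(n) = 20 \left(-3\right)^{n} - 14 \left(-4\right)^{n}.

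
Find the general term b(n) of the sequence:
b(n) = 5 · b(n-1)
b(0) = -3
Pure geometric recurrence with ratio 5.
By induction b(n) = b(0) · (5)^n = - 3 \cdot 5^{n}.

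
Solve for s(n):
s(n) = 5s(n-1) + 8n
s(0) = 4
First-order linear with linear forcing.
Homogeneous solution: s_h(n) = A·(5)^n.
Try particular s_p(n) = pn + q. Substituting:
  pn + q = 5(p(n-1) + q) + 8n.
Matching the n-coefficient: p = 5p + 8 ⇒ p = -2.
Matching constants: q = -5p + 5q ⇒ q = - \frac{5}{2}.
General: s(n) = A·(5)^n - 2 n - \frac{5}{2}.
Apply s(0) = 4: A - \frac{5}{2} = 4 ⇒ A = \frac{13}{2}.
So s(n) = \frac{13 \cdot 5^{n}}{2} - 2 n - \frac{5}{2}.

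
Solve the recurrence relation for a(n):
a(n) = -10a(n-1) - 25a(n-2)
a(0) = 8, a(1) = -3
Characteristic equation: x² + 10x + 25 = 0, which is (x - (-5))².
Repeated root r = -5.
General solution: a(n) = (A + Bn)·(-5)^n.
From a(0) = 8: A = 8.
From a(1) = -3: (A + B)·(-5) = -3 ⇒ B = - \frac{37}{5}.
So a(n) = \left(8 - \frac{37 n}{5}\right) \cdot (-5)^n.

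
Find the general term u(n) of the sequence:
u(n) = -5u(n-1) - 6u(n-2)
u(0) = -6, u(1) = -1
Characteristic equation: x² + 5x + 6 = 0, which factors as (x - (-3))(x - (-2)) = 0.
Roots r₁ = -3, r₂ = -2 (distinct).
General solution: u(n) = A·(-3)^n + B·(-2)^n.
From u(0) = -6: A + B = -6.
From u(1) = -1: -3A - 2B = -1.
Solving: A = 13, B = -19.
So u(n) = - 19 \left(-2\right)^{n} + 13 \left(-3\right)^{n}.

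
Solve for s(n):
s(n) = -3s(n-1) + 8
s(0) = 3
First-order linear non-homogeneous.
Homogeneous solution: s_h(n) = A·(-3)^n.
Try constant particular solution s_p = K: K = -3K + 8 ⇒ K = 2.
General: s(n) = A·(-3)^n + 2.
Apply s(0) = 3: A + 2 = 3 ⇒ A = 1.
So s(n) = \left(-3\right)^{n} + 2.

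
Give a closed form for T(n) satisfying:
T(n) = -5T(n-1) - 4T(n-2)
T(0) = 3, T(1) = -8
Characteristic equation: x² + 5x + 4 = 0, which factors as (x - (-4))(x - (-1)) = 0.
Roots r₁ = -4, r₂ = -1 (distinct).
General solution: T(n) = A·(-4)^n + B·(-1)^n.
From T(0) = 3: A + B = 3.
From T(1) = -8: -4A - B = -8.
Solving: A = \frac{5}{3}, B = \frac{4}{3}.
So T(n) = \frac{4 \left(-1\right)^{n}}{3} + \frac{5 \left(-4\right)^{n}}{3}.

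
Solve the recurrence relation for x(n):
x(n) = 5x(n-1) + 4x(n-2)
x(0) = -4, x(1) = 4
Characteristic equation: x² - 5x - 4 = 0.
Discriminant Δ = (5)² + 4·(4) = 41.
Roots r₁,₂ = (5 ± √41)/2, so r₁ = \frac{5}{2} + \frac{\sqrt{41}}{2}, r₂ = \frac{5}{2} - \frac{\sqrt{41}}{2}.
General solution: x(n) = A·r₁^n + B·r₂^n.
From the initial conditions, A + B = -4 and r₁A + r₂B = 4.
Since r₁ - r₂ = √41: A = (4 - (-4)r₂)/√41 = -2 + \frac{14 \sqrt{41}}{41}, and B = -4 - A = - \frac{14 \sqrt{41}}{41} - 2.
So x(n) = \left(-2 + \frac{14 \sqrt{41}}{41}\right)\left(\frac{5}{2} + \frac{\sqrt{41}}{2}\right)^n + \left(- \frac{14 \sqrt{41}}{41} - 2\right)\left(\frac{5}{2} - \frac{\sqrt{41}}{2}\right)^n.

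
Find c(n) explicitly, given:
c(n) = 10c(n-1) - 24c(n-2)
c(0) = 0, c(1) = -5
Characteristic equation: x² - 10x + 24 = 0, which factors as (x - (4))(x - (6)) = 0.
Roots r₁ = 4, r₂ = 6 (distinct).
General solution: c(n) = A·(4)^n + B·(6)^n.
From c(0) = 0: A + B = 0.
From c(1) = -5: 4A + 6B = -5.
Solving: A = \frac{5}{2}, B = - \frac{5}{2}.
So c(n) = \frac{5 \cdot 4^{n}}{2} - \frac{5 \cdot 6^{n}}{2}.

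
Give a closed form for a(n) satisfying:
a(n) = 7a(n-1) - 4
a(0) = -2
First-order linear non-homogeneous.
Homogeneous solution: a_h(n) = A·(7)^n.
Try constant particular solution a_p = K: K = 7K - 4 ⇒ K = \frac{2}{3}.
General: a(n) = A·(7)^n + \frac{2}{3}.
Apply a(0) = -2: A + \frac{2}{3} = -2 ⇒ A = - \frac{8}{3}.
So a(n) = \frac{2}{3} - \frac{8 \cdot 7^{n}}{3}.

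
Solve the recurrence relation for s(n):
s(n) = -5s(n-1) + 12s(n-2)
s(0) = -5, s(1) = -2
Characteristic equation: x² + 5x - 12 = 0.
Discriminant Δ = (-5)² + 4·(12) = 73.
Roots r₁,₂ = (-5 ± √73)/2, so r₁ = - \frac{5}{2} + \frac{\sqrt{73}}{2}, r₂ = - \frac{\sqrt{73}}{2} - \frac{5}{2}.
General solution: s(n) = A·r₁^n + B·r₂^n.
From the initial conditions, A + B = -5 and r₁A + r₂B = -2.
Since r₁ - r₂ = √73: A = (-2 - (-5)r₂)/√73 = - \frac{5}{2} - \frac{29 \sqrt{73}}{146}, and B = -5 - A = - \frac{5}{2} + \frac{29 \sqrt{73}}{146}.
So s(n) = \left(- \frac{5}{2} - \frac{29 \sqrt{73}}{146}\right)\left(- \frac{5}{2} + \frac{\sqrt{73}}{2}\right)^n + \left(- \frac{5}{2} + \frac{29 \sqrt{73}}{146}\right)\left(- \frac{\sqrt{73}}{2} - \frac{5}{2}\right)^n.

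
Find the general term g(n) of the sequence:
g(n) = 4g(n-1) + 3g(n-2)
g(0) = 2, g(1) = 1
Characteristic equation: x² - 4x - 3 = 0.
Discriminant Δ = (4)² + 4·(3) = 28.
Roots r₁,₂ = (4 ± √28)/2, so r₁ = 2 + \sqrt{7}, r₂ = 2 - \sqrt{7}.
General solution: g(n) = A·r₁^n + B·r₂^n.
From the initial conditions, A + B = 2 and r₁A + r₂B = 1.
Since r₁ - r₂ = √28: A = (1 - (2)r₂)/√28 = 1 - \frac{3 \sqrt{7}}{14}, and B = 2 - A = \frac{3 \sqrt{7}}{14} + 1.
So g(n) = \left(1 - \frac{3 \sqrt{7}}{14}\right)\left(2 + \sqrt{7}\right)^n + \left(\frac{3 \sqrt{7}}{14} + 1\right)\left(2 - \sqrt{7}\right)^n.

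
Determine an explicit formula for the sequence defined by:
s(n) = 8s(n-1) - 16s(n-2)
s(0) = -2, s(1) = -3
Characteristic equation: x² - 8x + 16 = 0, which is (x - (4))².
Repeated root r = 4.
General solution: s(n) = (A + Bn)·(4)^n.
From s(0) = -2: A = -2.
From s(1) = -3: (A + B)·(4) = -3 ⇒ B = \frac{5}{4}.
So s(n) = \left(\frac{5 n}{4} - 2\right) \cdot (4)^n.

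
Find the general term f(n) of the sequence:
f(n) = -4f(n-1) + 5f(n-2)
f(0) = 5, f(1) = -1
Characteristic equation: x² + 4x - 5 = 0, which factors as (x - (-5))(x - (1)) = 0.
Roots r₁ = -5, r₂ = 1 (distinct).
General solution: f(n) = A·(-5)^n + B·(1)^n.
From f(0) = 5: A + B = 5.
From f(1) = -1: -5A + B = -1.
Solving: A = 1, B = 4.
So f(n) = \left(-5\right)^{n} + 4.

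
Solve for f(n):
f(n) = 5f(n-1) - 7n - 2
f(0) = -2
First-order linear with linear forcing.
Homogeneous solution: f_h(n) = A·(5)^n.
Try particular f_p(n) = pn + q. Substituting:
  pn + q = 5(p(n-1) + q) - 7n - 2.
Matching the n-coefficient: p = 5p - 7 ⇒ p = \frac{7}{4}.
Matching constants: q = -5p + 5q - 2 ⇒ q = \frac{43}{16}.
General: f(n) = A·(5)^n + \frac{7 n}{4} + \frac{43}{16}.
Apply f(0) = -2: A + \frac{43}{16} = -2 ⇒ A = - \frac{75}{16}.
So f(n) = - \frac{75 \cdot 5^{n}}{16} + \frac{7 n}{4} + \frac{43}{16}.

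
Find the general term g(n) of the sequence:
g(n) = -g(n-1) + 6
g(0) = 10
First-order linear non-homogeneous.
Homogeneous solution: g_h(n) = A·(-1)^n.
Try constant particular solution g_p = K: K = -K + 6 ⇒ K = 3.
General: g(n) = A·(-1)^n + 3.
Apply g(0) = 10: A + 3 = 10 ⇒ A = 7.
So g(n) = 7 \left(-1\right)^{n} + 3.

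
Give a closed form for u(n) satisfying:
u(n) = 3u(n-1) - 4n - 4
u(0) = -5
First-order linear with linear forcing.
Homogeneous solution: u_h(n) = A·(3)^n.
Try particular u_p(n) = pn + q. Substituting:
  pn + q = 3(p(n-1) + q) - 4n - 4.
Matching the n-coefficient: p = 3p - 4 ⇒ p = 2.
Matching constants: q = -3p + 3q - 4 ⇒ q = 5.
General: u(n) = A·(3)^n + 2 n + 5.
Apply u(0) = -5: A + 5 = -5 ⇒ A = -10.
So u(n) = - 10 \cdot 3^{n} + 2 n + 5.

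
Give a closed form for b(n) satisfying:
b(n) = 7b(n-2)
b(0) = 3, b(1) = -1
Characteristic equation: x² - 7 = 0.
Discriminant Δ = (0)² + 4·(7) = 28.
Roots r₁,₂ = (0 ± √28)/2, so r₁ = \sqrt{7}, r₂ = - \sqrt{7}.
General solution: b(n) = A·r₁^n + B·r₂^n.
From the initial conditions, A + B = 3 and r₁A + r₂B = -1.
Since r₁ - r₂ = √28: A = (-1 - (3)r₂)/√28 = \frac{3}{2} - \frac{\sqrt{7}}{14}, and B = 3 - A = \frac{\sqrt{7}}{14} + \frac{3}{2}.
So b(n) = \left(\frac{3}{2} - \frac{\sqrt{7}}{14}\right)\left(\sqrt{7}\right)^n + \left(\frac{\sqrt{7}}{14} + \frac{3}{2}\right)\left(- \sqrt{7}\right)^n.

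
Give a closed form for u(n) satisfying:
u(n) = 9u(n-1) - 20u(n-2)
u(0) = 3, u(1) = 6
Characteristic equation: x² - 9x + 20 = 0, which factors as (x - (4))(x - (5)) = 0.
Roots r₁ = 4, r₂ = 5 (distinct).
General solution: u(n) = A·(4)^n + B·(5)^n.
From u(0) = 3: A + B = 3.
From u(1) = 6: 4A + 5B = 6.
Solving: A = 9, B = -6.
So u(n) = 9 \cdot 4^{n} - 6 \cdot 5^{n}.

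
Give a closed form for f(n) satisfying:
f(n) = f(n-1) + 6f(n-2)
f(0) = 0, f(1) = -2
Characteristic equation: x² - x - 6 = 0, which factors as (x - (-2))(x - (3)) = 0.
Roots r₁ = -2, r₂ = 3 (distinct).
General solution: f(n) = A·(-2)^n + B·(3)^n.
From f(0) = 0: A + B = 0.
From f(1) = -2: -2A + 3B = -2.
Solving: A = \frac{2}{5}, B = - \frac{2}{5}.
So f(n) = \frac{2 \left(-2\right)^{n}}{5} - \frac{2 \cdot 3^{n}}{5}.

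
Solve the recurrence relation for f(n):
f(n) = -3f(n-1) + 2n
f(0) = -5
First-order linear with linear forcing.
Homogeneous solution: f_h(n) = A·(-3)^n.
Try particular f_p(n) = pn + q. Substituting:
  pn + q = -3(p(n-1) + q) + 2n.
Matching the n-coefficient: p = -3p + 2 ⇒ p = \frac{1}{2}.
Matching constants: q = 3p - 3q ⇒ q = \frac{3}{8}.
General: f(n) = A·(-3)^n + \frac{n}{2} + \frac{3}{8}.
Apply f(0) = -5: A + \frac{3}{8} = -5 ⇒ A = - \frac{43}{8}.
So f(n) = - \frac{43 \left(-3\right)^{n}}{8} + \frac{n}{2} + \frac{3}{8}.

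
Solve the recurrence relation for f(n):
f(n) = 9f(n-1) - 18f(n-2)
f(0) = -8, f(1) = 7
Characteristic equation: x² - 9x + 18 = 0, which factors as (x - (3))(x - (6)) = 0.
Roots r₁ = 3, r₂ = 6 (distinct).
General solution: f(n) = A·(3)^n + B·(6)^n.
From f(0) = -8: A + B = -8.
From f(1) = 7: 3A + 6B = 7.
Solving: A = - \frac{55}{3}, B = \frac{31}{3}.
So f(n) = - \frac{55 \cdot 3^{n}}{3} + \frac{31 \cdot 6^{n}}{3}.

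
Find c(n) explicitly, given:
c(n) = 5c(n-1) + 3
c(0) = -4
First-order linear non-homogeneous.
Homogeneous solution: c_h(n) = A·(5)^n.
Try constant particular solution c_p = K: K = 5K + 3 ⇒ K = - \frac{3}{4}.
General: c(n) = A·(5)^n - \frac{3}{4}.
Apply c(0) = -4: A - \frac{3}{4} = -4 ⇒ A = - \frac{13}{4}.
So c(n) = - \frac{13 \cdot 5^{n}}{4} - \frac{3}{4}.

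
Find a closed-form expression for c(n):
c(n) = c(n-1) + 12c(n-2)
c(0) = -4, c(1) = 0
Characteristic equation: x² - x - 12 = 0, which factors as (x - (4))(x - (-3)) = 0.
Roots r₁ = 4, r₂ = -3 (distinct).
General solution: c(n) = A·(4)^n + B·(-3)^n.
From c(0) = -4: A + B = -4.
From c(1) = 0: 4A - 3B = 0.
Solving: A = - \frac{12}{7}, B = - \frac{16}{7}.
So c(n) = - \frac{16 \left(-3\right)^{n}}{7} - \frac{12 \cdot 4^{n}}{7}.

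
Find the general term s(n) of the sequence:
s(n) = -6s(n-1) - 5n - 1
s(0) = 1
First-order linear with linear forcing.
Homogeneous solution: s_h(n) = A·(-6)^n.
Try particular s_p(n) = pn + q. Substituting:
  pn + q = -6(p(n-1) + q) - 5n - 1.
Matching the n-coefficient: p = -6p - 5 ⇒ p = - \frac{5}{7}.
Matching constants: q = 6p - 6q - 1 ⇒ q = - \frac{37}{49}.
General: s(n) = A·(-6)^n - \frac{5 n}{7} - \frac{37}{49}.
Apply s(0) = 1: A - \frac{37}{49} = 1 ⇒ A = \frac{86}{49}.
So s(n) = \frac{86 \left(-6\right)^{n}}{49} - \frac{5 n}{7} - \frac{37}{49}.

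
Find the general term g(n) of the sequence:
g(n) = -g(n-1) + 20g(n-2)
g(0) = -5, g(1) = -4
Characteristic equation: x² + x - 20 = 0, which factors as (x - (-5))(x - (4)) = 0.
Roots r₁ = -5, r₂ = 4 (distinct).
General solution: g(n) = A·(-5)^n + B·(4)^n.
From g(0) = -5: A + B = -5.
From g(1) = -4: -5A + 4B = -4.
Solving: A = - \frac{16}{9}, B = - \frac{29}{9}.
So g(n) = - \frac{16 \left(-5\right)^{n}}{9} - \frac{29 \cdot 4^{n}}{9}.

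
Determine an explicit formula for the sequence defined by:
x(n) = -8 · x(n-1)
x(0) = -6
Pure geometric recurrence with ratio -8.
By induction x(n) = x(0) · (-8)^n = - 6 \left(-8\right)^{n}.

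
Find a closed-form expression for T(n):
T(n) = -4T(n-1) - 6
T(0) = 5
First-order linear non-homogeneous.
Homogeneous solution: T_h(n) = A·(-4)^n.
Try constant particular solution T_p = K: K = -4K - 6 ⇒ K = - \frac{6}{5}.
General: T(n) = A·(-4)^n - \frac{6}{5}.
Apply T(0) = 5: A - \frac{6}{5} = 5 ⇒ A = \frac{31}{5}.
So T(n) = \frac{31 \left(-4\right)^{n}}{5} - \frac{6}{5}.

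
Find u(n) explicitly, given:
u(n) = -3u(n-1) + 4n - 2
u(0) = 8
First-order linear with linear forcing.
Homogeneous solution: u_h(n) = A·(-3)^n.
Try particular u_p(n) = pn + q. Substituting:
  pn + q = -3(p(n-1) + q) + 4n - 2.
Matching the n-coefficient: p = -3p + 4 ⇒ p = 1.
Matching constants: q = 3p - 3q - 2 ⇒ q = \frac{1}{4}.
General: u(n) = A·(-3)^n + n + \frac{1}{4}.
Apply u(0) = 8: A + \frac{1}{4} = 8 ⇒ A = \frac{31}{4}.
So u(n) = \frac{31 \left(-3\right)^{n}}{4} + n + \frac{1}{4}.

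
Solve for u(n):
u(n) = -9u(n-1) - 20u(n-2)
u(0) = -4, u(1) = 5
Characteristic equation: x² + 9x + 20 = 0, which factors as (x - (-4))(x - (-5)) = 0.
Roots r₁ = -4, r₂ = -5 (distinct).
General solution: u(n) = A·(-4)^n + B·(-5)^n.
From u(0) = -4: A + B = -4.
From u(1) = 5: -4A - 5B = 5.
Solving: A = -15, B = 11.
So u(n) = - 15 \left(-4\right)^{n} + 11 \left(-5\right)^{n}.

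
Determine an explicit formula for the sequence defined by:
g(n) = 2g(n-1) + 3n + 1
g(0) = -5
First-order linear with linear forcing.
Homogeneous solution: g_h(n) = A·(2)^n.
Try particular g_p(n) = pn + q. Substituting:
  pn + q = 2(p(n-1) + q) + 3n + 1.
Matching the n-coefficient: p = 2p + 3 ⇒ p = -3.
Matching constants: q = -2p + 2q + 1 ⇒ q = -7.
General: g(n) = A·(2)^n - 3 n - 7.
Apply g(0) = -5: A - 7 = -5 ⇒ A = 2.
So g(n) = 2 \cdot 2^{n} - 3 n - 7.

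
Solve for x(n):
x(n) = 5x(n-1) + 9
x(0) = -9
First-order linear non-homogeneous.
Homogeneous solution: x_h(n) = A·(5)^n.
Try constant particular solution x_p = K: K = 5K + 9 ⇒ K = - \frac{9}{4}.
General: x(n) = A·(5)^n - \frac{9}{4}.
Apply x(0) = -9: A - \frac{9}{4} = -9 ⇒ A = - \frac{27}{4}.
So x(n) = - \frac{27 \cdot 5^{n}}{4} - \frac{9}{4}.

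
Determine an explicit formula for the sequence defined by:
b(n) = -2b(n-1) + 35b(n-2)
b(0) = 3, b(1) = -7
Characteristic equation: x² + 2x - 35 = 0, which factors as (x - (5))(x - (-7)) = 0.
Roots r₁ = 5, r₂ = -7 (distinct).
General solution: b(n) = A·(5)^n + B·(-7)^n.
From b(0) = 3: A + B = 3.
From b(1) = -7: 5A - 7B = -7.
Solving: A = \frac{7}{6}, B = \frac{11}{6}.
So b(n) = \frac{11 \left(-7\right)^{n}}{6} + \frac{7 \cdot 5^{n}}{6}.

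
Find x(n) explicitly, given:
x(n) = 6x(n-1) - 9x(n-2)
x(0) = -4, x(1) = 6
Characteristic equation: x² - 6x + 9 = 0, which is (x - (3))².
Repeated root r = 3.
General solution: x(n) = (A + Bn)·(3)^n.
From x(0) = -4: A = -4.
From x(1) = 6: (A + B)·(3) = 6 ⇒ B = 6.
So x(n) = \left(6 n - 4\right) \cdot (3)^n.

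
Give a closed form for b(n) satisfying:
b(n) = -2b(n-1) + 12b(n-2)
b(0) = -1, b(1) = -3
Characteristic equation: x² + 2x - 12 = 0.
Discriminant Δ = (-2)² + 4·(12) = 52.
Roots r₁,₂ = (-2 ± √52)/2, so r₁ = -1 + \sqrt{13}, r₂ = - \sqrt{13} - 1.
General solution: b(n) = A·r₁^n + B·r₂^n.
From the initial conditions, A + B = -1 and r₁A + r₂B = -3.
Since r₁ - r₂ = √52: A = (-3 - (-1)r₂)/√52 = - \frac{2 \sqrt{13}}{13} - \frac{1}{2}, and B = -1 - A = - \frac{1}{2} + \frac{2 \sqrt{13}}{13}.
So b(n) = \left(- \frac{2 \sqrt{13}}{13} - \frac{1}{2}\right)\left(-1 + \sqrt{13}\right)^n + \left(- \frac{1}{2} + \frac{2 \sqrt{13}}{13}\right)\left(- \sqrt{13} - 1\right)^n.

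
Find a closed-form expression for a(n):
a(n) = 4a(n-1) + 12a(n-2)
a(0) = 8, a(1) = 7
Characteristic equation: x² - 4x - 12 = 0, which factors as (x - (6))(x - (-2)) = 0.
Roots r₁ = 6, r₂ = -2 (distinct).
General solution: a(n) = A·(6)^n + B·(-2)^n.
From a(0) = 8: A + B = 8.
From a(1) = 7: 6A - 2B = 7.
Solving: A = \frac{23}{8}, B = \frac{41}{8}.
So a(n) = \frac{41 \left(-2\right)^{n}}{8} + \frac{23 \cdot 6^{n}}{8}.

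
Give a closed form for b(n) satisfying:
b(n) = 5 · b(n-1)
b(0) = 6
Pure geometric recurrence with ratio 5.
By induction b(n) = b(0) · (5)^n = 6 \cdot 5^{n}.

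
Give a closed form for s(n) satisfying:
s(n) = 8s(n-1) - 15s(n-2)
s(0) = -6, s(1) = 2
Characteristic equation: x² - 8x + 15 = 0, which factors as (x - (3))(x - (5)) = 0.
Roots r₁ = 3, r₂ = 5 (distinct).
General solution: s(n) = A·(3)^n + B·(5)^n.
From s(0) = -6: A + B = -6.
From s(1) = 2: 3A + 5B = 2.
Solving: A = -16, B = 10.
So s(n) = - 16 \cdot 3^{n} + 10 \cdot 5^{n}.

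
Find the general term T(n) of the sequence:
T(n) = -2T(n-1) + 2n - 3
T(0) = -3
First-order linear with linear forcing.
Homogeneous solution: T_h(n) = A·(-2)^n.
Try particular T_p(n) = pn + q. Substituting:
  pn + q = -2(p(n-1) + q) + 2n - 3.
Matching the n-coefficient: p = -2p + 2 ⇒ p = \frac{2}{3}.
Matching constants: q = 2p - 2q - 3 ⇒ q = - \frac{5}{9}.
General: T(n) = A·(-2)^n + \frac{2 n}{3} - \frac{5}{9}.
Apply T(0) = -3: A - \frac{5}{9} = -3 ⇒ A = - \frac{22}{9}.
So T(n) = - \frac{22 \left(-2\right)^{n}}{9} + \frac{2 n}{3} - \frac{5}{9}.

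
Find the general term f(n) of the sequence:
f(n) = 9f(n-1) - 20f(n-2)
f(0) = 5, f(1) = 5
Characteristic equation: x² - 9x + 20 = 0, which factors as (x - (4))(x - (5)) = 0.
Roots r₁ = 4, r₂ = 5 (distinct).
General solution: f(n) = A·(4)^n + B·(5)^n.
From f(0) = 5: A + B = 5.
From f(1) = 5: 4A + 5B = 5.
Solving: A = 20, B = -15.
So f(n) = 20 \cdot 4^{n} - 15 \cdot 5^{n}.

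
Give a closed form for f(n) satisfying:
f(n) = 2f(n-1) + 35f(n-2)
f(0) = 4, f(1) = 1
Characteristic equation: x² - 2x - 35 = 0, which factors as (x - (7))(x - (-5)) = 0.
Roots r₁ = 7, r₂ = -5 (distinct).
General solution: f(n) = A·(7)^n + B·(-5)^n.
From f(0) = 4: A + B = 4.
From f(1) = 1: 7A - 5B = 1.
Solving: A = \frac{7}{4}, B = \frac{9}{4}.
So f(n) = \frac{9 \left(-5\right)^{n}}{4} + \frac{7 \cdot 7^{n}}{4}.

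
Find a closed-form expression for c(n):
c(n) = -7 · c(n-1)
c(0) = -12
Pure geometric recurrence with ratio -7.
By induction c(n) = c(0) · (-7)^n = - 12 \left(-7\right)^{n}.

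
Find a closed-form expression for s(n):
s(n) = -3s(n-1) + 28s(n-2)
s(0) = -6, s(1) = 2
Characteristic equation: x² + 3x - 28 = 0, which factors as (x - (4))(x - (-7)) = 0.
Roots r₁ = 4, r₂ = -7 (distinct).
General solution: s(n) = A·(4)^n + B·(-7)^n.
From s(0) = -6: A + B = -6.
From s(1) = 2: 4A - 7B = 2.
Solving: A = - \frac{40}{11}, B = - \frac{26}{11}.
So s(n) = - \frac{26 \left(-7\right)^{n}}{11} - \frac{40 \cdot 4^{n}}{11}.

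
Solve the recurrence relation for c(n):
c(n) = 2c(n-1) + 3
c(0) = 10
First-order linear non-homogeneous.
Homogeneous solution: c_h(n) = A·(2)^n.
Try constant particular solution c_p = K: K = 2K + 3 ⇒ K = -3.
General: c(n) = A·(2)^n - 3.
Apply c(0) = 10: A - 3 = 10 ⇒ A = 13.
So c(n) = 13 \cdot 2^{n} - 3.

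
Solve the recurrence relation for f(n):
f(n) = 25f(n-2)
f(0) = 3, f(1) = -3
Characteristic equation: x² - 25 = 0, which factors as (x - (5))(x - (-5)) = 0.
Roots r₁ = 5, r₂ = -5 (distinct).
General solution: f(n) = A·(5)^n + B·(-5)^n.
From f(0) = 3: A + B = 3.
From f(1) = -3: 5A - 5B = -3.
Solving: A = \frac{6}{5}, B = \frac{9}{5}.
So f(n) = \frac{9 \left(-5\right)^{n}}{5} + \frac{6 \cdot 5^{n}}{5}.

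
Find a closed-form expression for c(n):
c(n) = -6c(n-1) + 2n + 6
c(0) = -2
First-order linear with linear forcing.
Homogeneous solution: c_h(n) = A·(-6)^n.
Try particular c_p(n) = pn + q. Substituting:
  pn + q = -6(p(n-1) + q) + 2n + 6.
Matching the n-coefficient: p = -6p + 2 ⇒ p = \frac{2}{7}.
Matching constants: q = 6p - 6q + 6 ⇒ q = \frac{54}{49}.
General: c(n) = A·(-6)^n + \frac{2 n}{7} + \frac{54}{49}.
Apply c(0) = -2: A + \frac{54}{49} = -2 ⇒ A = - \frac{152}{49}.
So c(n) = - \frac{152 \left(-6\right)^{n}}{49} + \frac{2 n}{7} + \frac{54}{49}.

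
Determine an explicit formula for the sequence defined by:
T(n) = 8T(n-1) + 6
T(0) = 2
First-order linear non-homogeneous.
Homogeneous solution: T_h(n) = A·(8)^n.
Try constant particular solution T_p = K: K = 8K + 6 ⇒ K = - \frac{6}{7}.
General: T(n) = A·(8)^n - \frac{6}{7}.
Apply T(0) = 2: A - \frac{6}{7} = 2 ⇒ A = \frac{20}{7}.
So T(n) = \frac{20 \cdot 8^{n}}{7} - \frac{6}{7}.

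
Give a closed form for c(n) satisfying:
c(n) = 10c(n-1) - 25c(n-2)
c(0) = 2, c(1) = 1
Characteristic equation: x² - 10x + 25 = 0, which is (x - (5))².
Repeated root r = 5.
General solution: c(n) = (A + Bn)·(5)^n.
From c(0) = 2: A = 2.
From c(1) = 1: (A + B)·(5) = 1 ⇒ B = - \frac{9}{5}.
So c(n) = \left(2 - \frac{9 n}{5}\right) \cdot (5)^n.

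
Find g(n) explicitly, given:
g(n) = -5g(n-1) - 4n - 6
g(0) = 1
First-order linear with linear forcing.
Homogeneous solution: g_h(n) = A·(-5)^n.
Try particular g_p(n) = pn + q. Substituting:
  pn + q = -5(p(n-1) + q) - 4n - 6.
Matching the n-coefficient: p = -5p - 4 ⇒ p = - \frac{2}{3}.
Matching constants: q = 5p - 5q - 6 ⇒ q = - \frac{14}{9}.
General: g(n) = A·(-5)^n - \frac{2 n}{3} - \frac{14}{9}.
Apply g(0) = 1: A - \frac{14}{9} = 1 ⇒ A = \frac{23}{9}.
So g(n) = \frac{23 \left(-5\right)^{n}}{9} - \frac{2 n}{3} - \frac{14}{9}.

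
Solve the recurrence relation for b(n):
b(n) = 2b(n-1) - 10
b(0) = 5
First-order linear non-homogeneous.
Homogeneous solution: b_h(n) = A·(2)^n.
Try constant particular solution b_p = K: K = 2K - 10 ⇒ K = 10.
General: b(n) = A·(2)^n + 10.
Apply b(0) = 5: A + 10 = 5 ⇒ A = -5.
So b(n) = 10 - 5 \cdot 2^{n}.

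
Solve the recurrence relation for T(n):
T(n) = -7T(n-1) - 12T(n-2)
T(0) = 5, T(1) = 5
Characteristic equation: x² + 7x + 12 = 0, which factors as (x - (-3))(x - (-4)) = 0.
Roots r₁ = -3, r₂ = -4 (distinct).
General solution: T(n) = A·(-3)^n + B·(-4)^n.
From T(0) = 5: A + B = 5.
From T(1) = 5: -3A - 4B = 5.
Solving: A = 25, B = -20.
So T(n) = 25 \left(-3\right)^{n} - 20 \left(-4\right)^{n}.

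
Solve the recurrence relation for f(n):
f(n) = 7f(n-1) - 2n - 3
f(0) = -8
First-order linear with linear forcing.
Homogeneous solution: f_h(n) = A·(7)^n.
Try particular f_p(n) = pn + q. Substituting:
  pn + q = 7(p(n-1) + q) - 2n - 3.
Matching the n-coefficient: p = 7p - 2 ⇒ p = \frac{1}{3}.
Matching constants: q = -7p + 7q - 3 ⇒ q = \frac{8}{9}.
General: f(n) = A·(7)^n + \frac{n}{3} + \frac{8}{9}.
Apply f(0) = -8: A + \frac{8}{9} = -8 ⇒ A = - \frac{80}{9}.
So f(n) = - \frac{80 \cdot 7^{n}}{9} + \frac{n}{3} + \frac{8}{9}.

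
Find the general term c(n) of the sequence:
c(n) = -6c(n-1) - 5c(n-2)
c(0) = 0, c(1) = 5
Characteristic equation: x² + 6x + 5 = 0, which factors as (x - (-1))(x - (-5)) = 0.
Roots r₁ = -1, r₂ = -5 (distinct).
General solution: c(n) = A·(-1)^n + B·(-5)^n.
From c(0) = 0: A + B = 0.
From c(1) = 5: -A - 5B = 5.
Solving: A = \frac{5}{4}, B = - \frac{5}{4}.
So c(n) = \frac{5 \left(-1\right)^{n}}{4} - \frac{5 \left(-5\right)^{n}}{4}.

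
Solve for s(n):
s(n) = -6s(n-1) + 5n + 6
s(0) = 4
First-order linear with linear forcing.
Homogeneous solution: s_h(n) = A·(-6)^n.
Try particular s_p(n) = pn + q. Substituting:
  pn + q = -6(p(n-1) + q) + 5n + 6.
Matching the n-coefficient: p = -6p + 5 ⇒ p = \frac{5}{7}.
Matching constants: q = 6p - 6q + 6 ⇒ q = \frac{72}{49}.
General: s(n) = A·(-6)^n + \frac{5 n}{7} + \frac{72}{49}.
Apply s(0) = 4: A + \frac{72}{49} = 4 ⇒ A = \frac{124}{49}.
So s(n) = \frac{124 \left(-6\right)^{n}}{49} + \frac{5 n}{7} + \frac{72}{49}.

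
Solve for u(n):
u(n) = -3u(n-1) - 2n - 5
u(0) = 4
First-order linear with linear forcing.
Homogeneous solution: u_h(n) = A·(-3)^n.
Try particular u_p(n) = pn + q. Substituting:
  pn + q = -3(p(n-1) + q) - 2n - 5.
Matching the n-coefficient: p = -3p - 2 ⇒ p = - \frac{1}{2}.
Matching constants: q = 3p - 3q - 5 ⇒ q = - \frac{13}{8}.
General: u(n) = A·(-3)^n - \frac{n}{2} - \frac{13}{8}.
Apply u(0) = 4: A - \frac{13}{8} = 4 ⇒ A = \frac{45}{8}.
So u(n) = \frac{45 \left(-3\right)^{n}}{8} - \frac{n}{2} - \frac{13}{8}.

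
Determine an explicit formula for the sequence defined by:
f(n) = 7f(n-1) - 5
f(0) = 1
First-order linear non-homogeneous.
Homogeneous solution: f_h(n) = A·(7)^n.
Try constant particular solution f_p = K: K = 7K - 5 ⇒ K = \frac{5}{6}.
General: f(n) = A·(7)^n + \frac{5}{6}.
Apply f(0) = 1: A + \frac{5}{6} = 1 ⇒ A = \frac{1}{6}.
So f(n) = \frac{7^{n}}{6} + \frac{5}{6}.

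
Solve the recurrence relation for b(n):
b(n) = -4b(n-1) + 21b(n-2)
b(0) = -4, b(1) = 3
Characteristic equation: x² + 4x - 21 = 0, which factors as (x - (-7))(x - (3)) = 0.
Roots r₁ = -7, r₂ = 3 (distinct).
General solution: b(n) = A·(-7)^n + B·(3)^n.
From b(0) = -4: A + B = -4.
From b(1) = 3: -7A + 3B = 3.
Solving: A = - \frac{3}{2}, B = - \frac{5}{2}.
So b(n) = - \frac{3 \left(-7\right)^{n}}{2} - \frac{5 \cdot 3^{n}}{2}.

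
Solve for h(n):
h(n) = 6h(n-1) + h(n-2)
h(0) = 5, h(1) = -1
Characteristic equation: x² - 6x - 1 = 0.
Discriminant Δ = (6)² + 4·(1) = 40.
Roots r₁,₂ = (6 ± √40)/2, so r₁ = 3 + \sqrt{10}, r₂ = 3 - \sqrt{10}.
General solution: h(n) = A·r₁^n + B·r₂^n.
From the initial conditions, A + B = 5 and r₁A + r₂B = -1.
Since r₁ - r₂ = √40: A = (-1 - (5)r₂)/√40 = \frac{5}{2} - \frac{4 \sqrt{10}}{5}, and B = 5 - A = \frac{5}{2} + \frac{4 \sqrt{10}}{5}.
So h(n) = \left(\frac{5}{2} - \frac{4 \sqrt{10}}{5}\right)\left(3 + \sqrt{10}\right)^n + \left(\frac{5}{2} + \frac{4 \sqrt{10}}{5}\right)\left(3 - \sqrt{10}\right)^n.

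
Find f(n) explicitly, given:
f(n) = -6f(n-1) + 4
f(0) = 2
First-order linear non-homogeneous.
Homogeneous solution: f_h(n) = A·(-6)^n.
Try constant particular solution f_p = K: K = -6K + 4 ⇒ K = \frac{4}{7}.
General: f(n) = A·(-6)^n + \frac{4}{7}.
Apply f(0) = 2: A + \frac{4}{7} = 2 ⇒ A = \frac{10}{7}.
So f(n) = \frac{10 \left(-6\right)^{n}}{7} + \frac{4}{7}.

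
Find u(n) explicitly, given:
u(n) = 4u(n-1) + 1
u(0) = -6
First-order linear non-homogeneous.
Homogeneous solution: u_h(n) = A·(4)^n.
Try constant particular solution u_p = K: K = 4K + 1 ⇒ K = - \frac{1}{3}.
General: u(n) = A·(4)^n - \frac{1}{3}.
Apply u(0) = -6: A - \frac{1}{3} = -6 ⇒ A = - \frac{17}{3}.
So u(n) = - \frac{17 \cdot 4^{n}}{3} - \frac{1}{3}.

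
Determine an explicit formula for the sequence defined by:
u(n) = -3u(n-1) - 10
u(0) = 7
First-order linear non-homogeneous.
Homogeneous solution: u_h(n) = A·(-3)^n.
Try constant particular solution u_p = K: K = -3K - 10 ⇒ K = - \frac{5}{2}.
General: u(n) = A·(-3)^n - \frac{5}{2}.
Apply u(0) = 7: A - \frac{5}{2} = 7 ⇒ A = \frac{19}{2}.
So u(n) = \frac{19 \left(-3\right)^{n}}{2} - \frac{5}{2}.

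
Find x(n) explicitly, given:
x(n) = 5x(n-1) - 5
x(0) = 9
First-order linear non-homogeneous.
Homogeneous solution: x_h(n) = A·(5)^n.
Try constant particular solution x_p = K: K = 5K - 5 ⇒ K = \frac{5}{4}.
General: x(n) = A·(5)^n + \frac{5}{4}.
Apply x(0) = 9: A + \frac{5}{4} = 9 ⇒ A = \frac{31}{4}.
So x(n) = \frac{31 \cdot 5^{n}}{4} + \frac{5}{4}.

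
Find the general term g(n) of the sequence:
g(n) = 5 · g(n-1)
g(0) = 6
Pure geometric recurrence with ratio 5.
By induction g(n) = g(0) · (5)^n = 6 \cdot 5^{n}.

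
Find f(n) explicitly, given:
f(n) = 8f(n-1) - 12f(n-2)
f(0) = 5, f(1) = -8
Characteristic equation: x² - 8x + 12 = 0, which factors as (x - (2))(x - (6)) = 0.
Roots r₁ = 2, r₂ = 6 (distinct).
General solution: f(n) = A·(2)^n + B·(6)^n.
From f(0) = 5: A + B = 5.
From f(1) = -8: 2A + 6B = -8.
Solving: A = \frac{19}{2}, B = - \frac{9}{2}.
So f(n) = \frac{19 \cdot 2^{n}}{2} - \frac{9 \cdot 6^{n}}{2}.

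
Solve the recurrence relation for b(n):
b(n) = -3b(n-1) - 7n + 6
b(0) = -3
First-order linear with linear forcing.
Homogeneous solution: b_h(n) = A·(-3)^n.
Try particular b_p(n) = pn + q. Substituting:
  pn + q = -3(p(n-1) + q) - 7n + 6.
Matching the n-coefficient: p = -3p - 7 ⇒ p = - \frac{7}{4}.
Matching constants: q = 3p - 3q + 6 ⇒ q = \frac{3}{16}.
General: b(n) = A·(-3)^n - \frac{7 n}{4} + \frac{3}{16}.
Apply b(0) = -3: A + \frac{3}{16} = -3 ⇒ A = - \frac{51}{16}.
So b(n) = - \frac{51 \left(-3\right)^{n}}{16} - \frac{7 n}{4} + \frac{3}{16}.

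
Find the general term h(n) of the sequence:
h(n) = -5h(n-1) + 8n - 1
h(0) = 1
First-order linear with linear forcing.
Homogeneous solution: h_h(n) = A·(-5)^n.
Try particular h_p(n) = pn + q. Substituting:
  pn + q = -5(p(n-1) + q) + 8n - 1.
Matching the n-coefficient: p = -5p + 8 ⇒ p = \frac{4}{3}.
Matching constants: q = 5p - 5q - 1 ⇒ q = \frac{17}{18}.
General: h(n) = A·(-5)^n + \frac{4 n}{3} + \frac{17}{18}.
Apply h(0) = 1: A + \frac{17}{18} = 1 ⇒ A = \frac{1}{18}.
So h(n) = \frac{\left(-5\right)^{n}}{18} + \frac{4 n}{3} + \frac{17}{18}.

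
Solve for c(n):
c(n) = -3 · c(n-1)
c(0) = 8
Pure geometric recurrence with ratio -3.
By induction c(n) = c(0) · (-3)^n = 8 \left(-3\right)^{n}.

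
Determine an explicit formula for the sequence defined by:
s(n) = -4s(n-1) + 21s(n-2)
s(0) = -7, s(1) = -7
Characteristic equation: x² + 4x - 21 = 0, which factors as (x - (3))(x - (-7)) = 0.
Roots r₁ = 3, r₂ = -7 (distinct).
General solution: s(n) = A·(3)^n + B·(-7)^n.
From s(0) = -7: A + B = -7.
From s(1) = -7: 3A - 7B = -7.
Solving: A = - \frac{28}{5}, B = - \frac{7}{5}.
So s(n) = - \frac{7 \left(-7\right)^{n}}{5} - \frac{28 \cdot 3^{n}}{5}.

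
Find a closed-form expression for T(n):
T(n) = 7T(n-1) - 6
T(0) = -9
First-order linear non-homogeneous.
Homogeneous solution: T_h(n) = A·(7)^n.
Try constant particular solution T_p = K: K = 7K - 6 ⇒ K = 1.
General: T(n) = A·(7)^n + 1.
Apply T(0) = -9: A + 1 = -9 ⇒ A = -10.
So T(n) = 1 - 10 \cdot 7^{n}.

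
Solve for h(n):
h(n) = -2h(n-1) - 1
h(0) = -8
First-order linear non-homogeneous.
Homogeneous solution: h_h(n) = A·(-2)^n.
Try constant particular solution h_p = K: K = -2K - 1 ⇒ K = - \frac{1}{3}.
General: h(n) = A·(-2)^n - \frac{1}{3}.
Apply h(0) = -8: A - \frac{1}{3} = -8 ⇒ A = - \frac{23}{3}.
So h(n) = - \frac{23 \left(-2\right)^{n}}{3} - \frac{1}{3}.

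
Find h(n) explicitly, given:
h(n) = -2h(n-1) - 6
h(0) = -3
First-order linear non-homogeneous.
Homogeneous solution: h_h(n) = A·(-2)^n.
Try constant particular solution h_p = K: K = -2K - 6 ⇒ K = -2.
General: h(n) = A·(-2)^n - 2.
Apply h(0) = -3: A - 2 = -3 ⇒ A = -1.
So h(n) = - \left(-2\right)^{n} - 2.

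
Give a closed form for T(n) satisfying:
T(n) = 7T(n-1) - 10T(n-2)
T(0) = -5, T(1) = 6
Characteristic equation: x² - 7x + 10 = 0, which factors as (x - (5))(x - (2)) = 0.
Roots r₁ = 5, r₂ = 2 (distinct).
General solution: T(n) = A·(5)^n + B·(2)^n.
From T(0) = -5: A + B = -5.
From T(1) = 6: 5A + 2B = 6.
Solving: A = \frac{16}{3}, B = - \frac{31}{3}.
So T(n) = - \frac{31 \cdot 2^{n}}{3} + \frac{16 \cdot 5^{n}}{3}.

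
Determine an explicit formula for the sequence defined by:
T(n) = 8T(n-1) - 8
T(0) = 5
First-order linear non-homogeneous.
Homogeneous solution: T_h(n) = A·(8)^n.
Try constant particular solution T_p = K: K = 8K - 8 ⇒ K = \frac{8}{7}.
General: T(n) = A·(8)^n + \frac{8}{7}.
Apply T(0) = 5: A + \frac{8}{7} = 5 ⇒ A = \frac{27}{7}.
So T(n) = \frac{27 \cdot 8^{n}}{7} + \frac{8}{7}.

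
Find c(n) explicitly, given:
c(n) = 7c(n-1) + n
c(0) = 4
First-order linear with linear forcing.
Homogeneous solution: c_h(n) = A·(7)^n.
Try particular c_p(n) = pn + q. Substituting:
  pn + q = 7(p(n-1) + q) + n.
Matching the n-coefficient: p = 7p + 1 ⇒ p = - \frac{1}{6}.
Matching constants: q = -7p + 7q ⇒ q = - \frac{7}{36}.
General: c(n) = A·(7)^n - \frac{n}{6} - \frac{7}{36}.
Apply c(0) = 4: A - \frac{7}{36} = 4 ⇒ A = \frac{151}{36}.
So c(n) = \frac{151 \cdot 7^{n}}{36} - \frac{n}{6} - \frac{7}{36}.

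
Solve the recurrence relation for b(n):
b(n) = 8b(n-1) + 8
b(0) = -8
First-order linear non-homogeneous.
Homogeneous solution: b_h(n) = A·(8)^n.
Try constant particular solution b_p = K: K = 8K + 8 ⇒ K = - \frac{8}{7}.
General: b(n) = A·(8)^n - \frac{8}{7}.
Apply b(0) = -8: A - \frac{8}{7} = -8 ⇒ A = - \frac{48}{7}.
So b(n) = - \frac{48 \cdot 8^{n}}{7} - \frac{8}{7}.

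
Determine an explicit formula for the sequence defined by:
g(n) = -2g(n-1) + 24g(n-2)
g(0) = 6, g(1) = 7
Characteristic equation: x² + 2x - 24 = 0, which factors as (x - (4))(x - (-6)) = 0.
Roots r₁ = 4, r₂ = -6 (distinct).
General solution: g(n) = A·(4)^n + B·(-6)^n.
From g(0) = 6: A + B = 6.
From g(1) = 7: 4A - 6B = 7.
Solving: A = \frac{43}{10}, B = \frac{17}{10}.
So g(n) = \frac{17 \left(-6\right)^{n}}{10} + \frac{43 \cdot 4^{n}}{10}.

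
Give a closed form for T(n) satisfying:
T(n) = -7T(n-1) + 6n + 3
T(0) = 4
First-order linear with linear forcing.
Homogeneous solution: T_h(n) = A·(-7)^n.
Try particular T_p(n) = pn + q. Substituting:
  pn + q = -7(p(n-1) + q) + 6n + 3.
Matching the n-coefficient: p = -7p + 6 ⇒ p = \frac{3}{4}.
Matching constants: q = 7p - 7q + 3 ⇒ q = \frac{33}{32}.
General: T(n) = A·(-7)^n + \frac{3 n}{4} + \frac{33}{32}.
Apply T(0) = 4: A + \frac{33}{32} = 4 ⇒ A = \frac{95}{32}.
So T(n) = \frac{95 \left(-7\right)^{n}}{32} + \frac{3 n}{4} + \frac{33}{32}.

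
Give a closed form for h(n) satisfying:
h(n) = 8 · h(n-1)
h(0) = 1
Pure geometric recurrence with ratio 8.
By induction h(n) = h(0) · (8)^n = 8^{n}.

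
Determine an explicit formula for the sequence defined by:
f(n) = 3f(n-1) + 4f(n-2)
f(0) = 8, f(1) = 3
Characteristic equation: x² - 3x - 4 = 0, which factors as (x - (4))(x - (-1)) = 0.
Roots r₁ = 4, r₂ = -1 (distinct).
General solution: f(n) = A·(4)^n + B·(-1)^n.
From f(0) = 8: A + B = 8.
From f(1) = 3: 4A - B = 3.
Solving: A = \frac{11}{5}, B = \frac{29}{5}.
So f(n) = \frac{29 \left(-1\right)^{n}}{5} + \frac{11 \cdot 4^{n}}{5}.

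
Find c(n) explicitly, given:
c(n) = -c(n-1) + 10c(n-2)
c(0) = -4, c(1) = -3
Characteristic equation: x² + x - 10 = 0.
Discriminant Δ = (-1)² + 4·(10) = 41.
Roots r₁,₂ = (-1 ± √41)/2, so r₁ = - \frac{1}{2} + \frac{\sqrt{41}}{2}, r₂ = - \frac{\sqrt{41}}{2} - \frac{1}{2}.
General solution: c(n) = A·r₁^n + B·r₂^n.
From the initial conditions, A + B = -4 and r₁A + r₂B = -3.
Since r₁ - r₂ = √41: A = (-3 - (-4)r₂)/√41 = -2 - \frac{5 \sqrt{41}}{41}, and B = -4 - A = -2 + \frac{5 \sqrt{41}}{41}.
So c(n) = \left(-2 - \frac{5 \sqrt{41}}{41}\right)\left(- \frac{1}{2} + \frac{\sqrt{41}}{2}\right)^n + \left(-2 + \frac{5 \sqrt{41}}{41}\right)\left(- \frac{\sqrt{41}}{2} - \frac{1}{2}\right)^n.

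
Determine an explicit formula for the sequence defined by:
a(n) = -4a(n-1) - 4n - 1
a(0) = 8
First-order linear with linear forcing.
Homogeneous solution: a_h(n) = A·(-4)^n.
Try particular a_p(n) = pn + q. Substituting:
  pn + q = -4(p(n-1) + q) - 4n - 1.
Matching the n-coefficient: p = -4p - 4 ⇒ p = - \frac{4}{5}.
Matching constants: q = 4p - 4q - 1 ⇒ q = - \frac{21}{25}.
General: a(n) = A·(-4)^n - \frac{4 n}{5} - \frac{21}{25}.
Apply a(0) = 8: A - \frac{21}{25} = 8 ⇒ A = \frac{221}{25}.
So a(n) = \frac{221 \left(-4\right)^{n}}{25} - \frac{4 n}{5} - \frac{21}{25}.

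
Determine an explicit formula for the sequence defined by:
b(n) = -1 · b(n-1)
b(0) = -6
Pure geometric recurrence with ratio -1.
By induction b(n) = b(0) · (-1)^n = - 6 \left(-1\right)^{n}.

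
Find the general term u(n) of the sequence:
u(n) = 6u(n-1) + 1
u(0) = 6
First-order linear non-homogeneous.
Homogeneous solution: u_h(n) = A·(6)^n.
Try constant particular solution u_p = K: K = 6K + 1 ⇒ K = - \frac{1}{5}.
General: u(n) = A·(6)^n - \frac{1}{5}.
Apply u(0) = 6: A - \frac{1}{5} = 6 ⇒ A = \frac{31}{5}.
So u(n) = \frac{31 \cdot 6^{n}}{5} - \frac{1}{5}.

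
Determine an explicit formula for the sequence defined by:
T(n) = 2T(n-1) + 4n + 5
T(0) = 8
First-order linear with linear forcing.
Homogeneous solution: T_h(n) = A·(2)^n.
Try particular T_p(n) = pn + q. Substituting:
  pn + q = 2(p(n-1) + q) + 4n + 5.
Matching the n-coefficient: p = 2p + 4 ⇒ p = -4.
Matching constants: q = -2p + 2q + 5 ⇒ q = -13.
General: T(n) = A·(2)^n - 4 n - 13.
Apply T(0) = 8: A - 13 = 8 ⇒ A = 21.
So T(n) = 21 \cdot 2^{n} - 4 n - 13.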